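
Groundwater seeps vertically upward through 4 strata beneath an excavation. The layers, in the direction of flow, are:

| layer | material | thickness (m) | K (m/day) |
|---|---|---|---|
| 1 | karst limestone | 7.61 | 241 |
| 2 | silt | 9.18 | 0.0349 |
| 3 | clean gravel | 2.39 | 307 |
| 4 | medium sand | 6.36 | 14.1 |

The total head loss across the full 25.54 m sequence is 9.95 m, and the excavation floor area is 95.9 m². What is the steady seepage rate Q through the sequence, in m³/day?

Flow is perpendicular to layering, so the layers act in series and the equivalent K is the thickness-weighted harmonic mean.
Total thickness L = 7.61 + 9.18 + 2.39 + 6.36 = 25.54 m.
Σ(b_i/K_i) = 7.61/241 + 9.18/0.0349 + 2.39/307 + 6.36/14.1 = 263.5 d.
K_eq = L / Σ(b_i/K_i) = 25.54 / 263.5 = 0.09692 m/day.
Q = K_eq · A · (Δh/L) = 0.09692 × 95.9 × (9.95/25.54) = 3.621 m³/day.

3.62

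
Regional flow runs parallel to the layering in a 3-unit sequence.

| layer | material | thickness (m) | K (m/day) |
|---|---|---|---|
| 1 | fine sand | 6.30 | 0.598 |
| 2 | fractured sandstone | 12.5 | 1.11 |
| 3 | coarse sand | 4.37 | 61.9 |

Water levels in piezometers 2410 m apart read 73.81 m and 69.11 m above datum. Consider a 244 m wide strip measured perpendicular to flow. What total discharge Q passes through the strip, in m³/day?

137

Flow is parallel to layering, so each bed carries its own Darcy discharge and the transmissivities add.
Σ(K_i·b_i) = 0.598×6.30 + 1.11×12.5 + 61.9×4.37 = 288.1 m²/day.
Hydraulic gradient i = (73.81 − 69.11) / 2410 = 4.7 / 2410 = 0.001950.
Q = Σ(K_i·b_i) · W · i = 288.1 × 244 × 0.001950 = 137.1 m³/day.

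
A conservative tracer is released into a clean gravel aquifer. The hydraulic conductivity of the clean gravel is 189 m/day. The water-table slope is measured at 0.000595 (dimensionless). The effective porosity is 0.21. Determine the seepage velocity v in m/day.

Hydraulic gradient i = 0.000595.
Darcy flux q = K · i = 189.0 × 0.0005950 = 0.1125 m/day.
Seepage velocity v = q / n_e = 0.1125 / 0.21 = 0.5355 m/day.

0.536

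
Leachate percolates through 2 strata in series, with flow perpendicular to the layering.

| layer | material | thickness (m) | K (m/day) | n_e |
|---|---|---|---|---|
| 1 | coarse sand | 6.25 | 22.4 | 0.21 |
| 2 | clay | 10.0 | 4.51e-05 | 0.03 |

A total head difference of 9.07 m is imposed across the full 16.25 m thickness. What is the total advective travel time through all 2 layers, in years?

108

With flow normal to the layers, continuity requires the same specific discharge q through every layer.
Σ(b_i/K_i) = 6.25/22.4 + 10.0/4.51e-05 = 2.217e+05 d.
q = Δh / Σ(b_i/K_i) = 9.07 / 2.217e+05 = 4.091e-05 m/day.
In each layer the seepage velocity is v_i = q/n_i, so the layer transit time is t_i = b_i·n_i / q:
  layer 1 (coarse sand): t_1 = 6.25 × 0.21 / 4.091e-05 = 32086 d
  layer 2 (clay): t_2 = 10.0 × 0.03 / 4.091e-05 = 7334 d
Total t = Σ t_i = 39420 days = 107.9 years.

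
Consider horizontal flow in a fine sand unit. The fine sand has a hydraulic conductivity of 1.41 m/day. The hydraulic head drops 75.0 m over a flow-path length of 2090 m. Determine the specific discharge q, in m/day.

Hydraulic gradient i = Δh / L = 75.0 / 2090 = 0.03589.
Specific discharge q = K · i = 1.410 × 0.03589 = 0.05060 m/day.

0.0506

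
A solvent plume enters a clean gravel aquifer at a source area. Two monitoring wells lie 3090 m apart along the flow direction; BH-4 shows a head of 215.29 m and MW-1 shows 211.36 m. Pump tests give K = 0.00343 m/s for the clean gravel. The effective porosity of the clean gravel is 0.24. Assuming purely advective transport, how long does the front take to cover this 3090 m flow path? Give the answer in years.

Convert K: 0.00343 m/s × 86400 = 296.4 m/day.
Hydraulic gradient i = (215.29 − 211.36) / 3090 = 3.93 / 3090 = 0.001272.
Darcy flux q = K · i = 296.4 × 0.001272 = 0.3769 m/day.
Seepage velocity v = q / n_e = 0.3769 / 0.24 = 1.570 m/day.
Travel time t = L / v = 3090 / 1.570 = 1968 days = 5.387 years.

5.39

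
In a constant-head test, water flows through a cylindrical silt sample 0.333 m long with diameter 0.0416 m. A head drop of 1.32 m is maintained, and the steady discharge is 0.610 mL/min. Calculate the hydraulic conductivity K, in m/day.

0.163

Cross-sectional area A = π·(d/2)² = π × (0.0416/2)² = 0.001359 m².
Convert discharge: 0.610 mL/min = 1.017e-08 m³/s.
Darcy's law rearranged: K = Q·L / (A·Δh) = 1.017e-08 × 0.333 / (0.001359 × 1.32) = 1.887e-06 m/s = 0.1630 m/day.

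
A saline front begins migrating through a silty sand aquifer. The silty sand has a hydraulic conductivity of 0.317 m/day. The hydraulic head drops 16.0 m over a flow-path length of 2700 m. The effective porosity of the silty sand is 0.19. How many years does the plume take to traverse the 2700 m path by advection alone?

Hydraulic gradient i = Δh / L = 16.0 / 2700 = 0.005926.
Darcy flux q = K · i = 0.3170 × 0.005926 = 0.001879 m/day.
Seepage velocity v = q / n_e = 0.001879 / 0.19 = 0.009887 m/day.
Travel time t = L / v = 2700 / 0.009887 = 2.731e+05 days = 747.7 years.

748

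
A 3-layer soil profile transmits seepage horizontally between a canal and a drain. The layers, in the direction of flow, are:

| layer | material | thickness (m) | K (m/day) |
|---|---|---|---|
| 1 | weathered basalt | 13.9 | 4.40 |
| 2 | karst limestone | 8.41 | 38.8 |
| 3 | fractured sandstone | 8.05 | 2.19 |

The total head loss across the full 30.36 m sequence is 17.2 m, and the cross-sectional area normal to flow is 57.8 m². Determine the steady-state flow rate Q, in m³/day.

141

Flow is perpendicular to layering, so the layers act in series and the equivalent K is the thickness-weighted harmonic mean.
Total thickness L = 13.9 + 8.41 + 8.05 = 30.36 m.
Σ(b_i/K_i) = 13.9/4.40 + 8.41/38.8 + 8.05/2.19 = 7.052 d.
K_eq = L / Σ(b_i/K_i) = 30.36 / 7.052 = 4.305 m/day.
Q = K_eq · A · (Δh/L) = 4.305 × 57.8 × (17.2/30.36) = 141.0 m³/day.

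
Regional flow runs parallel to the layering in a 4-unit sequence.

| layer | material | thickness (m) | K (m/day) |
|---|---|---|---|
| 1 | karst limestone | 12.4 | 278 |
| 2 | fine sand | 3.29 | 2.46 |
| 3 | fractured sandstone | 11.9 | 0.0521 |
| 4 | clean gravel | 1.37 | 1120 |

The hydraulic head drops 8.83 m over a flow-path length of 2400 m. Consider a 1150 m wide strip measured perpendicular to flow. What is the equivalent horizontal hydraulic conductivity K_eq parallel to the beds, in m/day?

172

Flow is parallel to layering, so each bed carries its own Darcy discharge and the transmissivities add.
Σ(K_i·b_i) = 278×12.4 + 2.46×3.29 + 0.0521×11.9 + 1120×1.37 = 4990 m²/day.
Total thickness b = 28.96 m, so K_eq = Σ(K_i·b_i)/b = 172.3 m/day.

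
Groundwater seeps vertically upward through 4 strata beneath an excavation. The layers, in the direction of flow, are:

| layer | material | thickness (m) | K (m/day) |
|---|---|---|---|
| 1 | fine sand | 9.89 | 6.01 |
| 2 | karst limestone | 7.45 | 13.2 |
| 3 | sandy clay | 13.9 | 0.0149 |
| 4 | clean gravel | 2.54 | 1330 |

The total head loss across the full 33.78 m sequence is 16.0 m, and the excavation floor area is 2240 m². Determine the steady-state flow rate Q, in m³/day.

38.3

Flow is perpendicular to layering, so the layers act in series and the equivalent K is the thickness-weighted harmonic mean.
Total thickness L = 9.89 + 7.45 + 13.9 + 2.54 = 33.78 m.
Σ(b_i/K_i) = 9.89/6.01 + 7.45/13.2 + 13.9/0.0149 + 2.54/1330 = 935.1 d.
K_eq = L / Σ(b_i/K_i) = 33.78 / 935.1 = 0.03612 m/day.
Q = K_eq · A · (Δh/L) = 0.03612 × 2240 × (16.0/33.78) = 38.33 m³/day.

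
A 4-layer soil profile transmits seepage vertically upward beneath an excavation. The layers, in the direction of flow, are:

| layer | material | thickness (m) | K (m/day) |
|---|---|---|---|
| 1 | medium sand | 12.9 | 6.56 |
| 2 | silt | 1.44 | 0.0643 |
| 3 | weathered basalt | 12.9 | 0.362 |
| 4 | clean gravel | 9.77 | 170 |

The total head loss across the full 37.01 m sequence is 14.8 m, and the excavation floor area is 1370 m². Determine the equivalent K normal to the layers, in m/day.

Flow is perpendicular to layering, so the layers act in series and the equivalent K is the thickness-weighted harmonic mean.
Total thickness L = 12.9 + 1.44 + 12.9 + 9.77 = 37.01 m.
Σ(b_i/K_i) = 12.9/6.56 + 1.44/0.0643 + 12.9/0.362 + 9.77/170 = 60.05 d.
K_eq = L / Σ(b_i/K_i) = 37.01 / 60.05 = 0.6163 m/day.

0.616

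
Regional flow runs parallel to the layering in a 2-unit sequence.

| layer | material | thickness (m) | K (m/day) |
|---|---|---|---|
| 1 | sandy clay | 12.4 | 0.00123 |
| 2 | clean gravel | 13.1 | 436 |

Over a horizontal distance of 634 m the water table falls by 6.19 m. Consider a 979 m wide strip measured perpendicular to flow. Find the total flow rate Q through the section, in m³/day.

Flow is parallel to layering, so each bed carries its own Darcy discharge and the transmissivities add.
Σ(K_i·b_i) = 0.00123×12.4 + 436×13.1 = 5712 m²/day.
Hydraulic gradient i = Δh / L = 6.19 / 634 = 0.009763.
Q = Σ(K_i·b_i) · W · i = 5712 × 979 × 0.009763 = 54594 m³/day.

54600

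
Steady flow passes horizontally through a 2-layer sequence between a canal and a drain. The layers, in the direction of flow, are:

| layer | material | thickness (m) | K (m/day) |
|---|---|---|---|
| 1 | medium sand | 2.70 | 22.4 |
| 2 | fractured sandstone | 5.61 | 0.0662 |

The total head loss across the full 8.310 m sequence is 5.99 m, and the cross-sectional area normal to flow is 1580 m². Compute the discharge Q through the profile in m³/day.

112

Flow is perpendicular to layering, so the layers act in series and the equivalent K is the thickness-weighted harmonic mean.
Total thickness L = 2.70 + 5.61 = 8.310 m.
Σ(b_i/K_i) = 2.70/22.4 + 5.61/0.0662 = 84.86 d.
K_eq = L / Σ(b_i/K_i) = 8.310 / 84.86 = 0.09792 m/day.
Q = K_eq · A · (Δh/L) = 0.09792 × 1580 × (5.99/8.310) = 111.5 m³/day.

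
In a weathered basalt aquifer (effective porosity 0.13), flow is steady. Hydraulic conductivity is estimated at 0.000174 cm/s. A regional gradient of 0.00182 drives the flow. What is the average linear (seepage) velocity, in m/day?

0.00210

Convert K: 0.000174 cm/s × 864 = 0.1503 m/day.
Hydraulic gradient i = 0.00182.
Darcy flux q = K · i = 0.1503 × 0.001820 = 0.0002736 m/day.
Seepage velocity v = q / n_e = 0.0002736 / 0.13 = 0.002105 m/day.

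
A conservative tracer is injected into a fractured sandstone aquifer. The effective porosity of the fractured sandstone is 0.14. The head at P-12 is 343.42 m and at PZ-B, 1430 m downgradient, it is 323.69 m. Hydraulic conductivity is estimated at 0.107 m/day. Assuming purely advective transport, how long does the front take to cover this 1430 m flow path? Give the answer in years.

Hydraulic gradient i = (343.42 − 323.69) / 1430 = 19.73 / 1430 = 0.01380.
Darcy flux q = K · i = 0.1070 × 0.01380 = 0.001476 m/day.
Seepage velocity v = q / n_e = 0.001476 / 0.14 = 0.01055 m/day.
Travel time t = L / v = 1430 / 0.01055 = 1.356e+05 days = 371.3 years.

371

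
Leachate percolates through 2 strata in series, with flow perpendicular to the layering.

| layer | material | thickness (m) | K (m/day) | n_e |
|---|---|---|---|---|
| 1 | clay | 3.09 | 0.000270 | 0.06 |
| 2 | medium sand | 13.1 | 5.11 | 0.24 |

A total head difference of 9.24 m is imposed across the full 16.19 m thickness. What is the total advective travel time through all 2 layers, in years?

With flow normal to the layers, continuity requires the same specific discharge q through every layer.
Σ(b_i/K_i) = 3.09/0.000270 + 13.1/5.11 = 11447 d.
q = Δh / Σ(b_i/K_i) = 9.24 / 11447 = 0.0008072 m/day.
In each layer the seepage velocity is v_i = q/n_i, so the layer transit time is t_i = b_i·n_i / q:
  layer 1 (clay): t_1 = 3.09 × 0.06 / 0.0008072 = 229.7 d
  layer 2 (medium sand): t_2 = 13.1 × 0.24 / 0.0008072 = 3895 d
Total t = Σ t_i = 4125 days = 11.29 years.

11.3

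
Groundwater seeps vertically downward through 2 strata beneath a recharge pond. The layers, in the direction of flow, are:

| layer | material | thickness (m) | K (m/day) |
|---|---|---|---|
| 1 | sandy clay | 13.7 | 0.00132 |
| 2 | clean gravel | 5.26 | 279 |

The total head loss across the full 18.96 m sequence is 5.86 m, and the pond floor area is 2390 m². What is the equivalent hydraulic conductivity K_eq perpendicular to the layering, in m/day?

Flow is perpendicular to layering, so the layers act in series and the equivalent K is the thickness-weighted harmonic mean.
Total thickness L = 13.7 + 5.26 = 18.96 m.
Σ(b_i/K_i) = 13.7/0.00132 + 5.26/279 = 10379 d.
K_eq = L / Σ(b_i/K_i) = 18.96 / 10379 = 0.001827 m/day.

0.00183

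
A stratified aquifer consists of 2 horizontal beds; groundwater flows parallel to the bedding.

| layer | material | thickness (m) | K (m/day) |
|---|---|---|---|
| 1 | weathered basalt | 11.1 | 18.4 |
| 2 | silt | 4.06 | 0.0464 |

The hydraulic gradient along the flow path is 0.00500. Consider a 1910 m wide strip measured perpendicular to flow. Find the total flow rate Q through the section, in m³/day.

Flow is parallel to layering, so each bed carries its own Darcy discharge and the transmissivities add.
Σ(K_i·b_i) = 18.4×11.1 + 0.0464×4.06 = 204.4 m²/day.
Hydraulic gradient i = 0.00500.
Q = Σ(K_i·b_i) · W · i = 204.4 × 1910 × 0.005000 = 1952 m³/day.

1950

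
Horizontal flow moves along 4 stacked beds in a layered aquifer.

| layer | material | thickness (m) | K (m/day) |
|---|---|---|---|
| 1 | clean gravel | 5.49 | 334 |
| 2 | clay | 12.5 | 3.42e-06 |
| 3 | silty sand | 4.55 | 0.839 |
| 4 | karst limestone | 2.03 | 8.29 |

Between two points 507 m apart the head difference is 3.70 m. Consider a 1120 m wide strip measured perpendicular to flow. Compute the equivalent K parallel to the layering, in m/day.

75.5

Flow is parallel to layering, so each bed carries its own Darcy discharge and the transmissivities add.
Σ(K_i·b_i) = 334×5.49 + 3.42e-06×12.5 + 0.839×4.55 + 8.29×2.03 = 1854 m²/day.
Total thickness b = 24.57 m, so K_eq = Σ(K_i·b_i)/b = 75.47 m/day.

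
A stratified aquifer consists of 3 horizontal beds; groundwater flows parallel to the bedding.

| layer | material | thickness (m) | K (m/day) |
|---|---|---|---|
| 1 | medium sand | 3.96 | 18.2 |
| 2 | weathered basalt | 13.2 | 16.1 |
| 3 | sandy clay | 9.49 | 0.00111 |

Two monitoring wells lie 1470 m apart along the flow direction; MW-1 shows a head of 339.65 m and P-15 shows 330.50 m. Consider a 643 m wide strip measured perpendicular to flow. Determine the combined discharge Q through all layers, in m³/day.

1140

Flow is parallel to layering, so each bed carries its own Darcy discharge and the transmissivities add.
Σ(K_i·b_i) = 18.2×3.96 + 16.1×13.2 + 0.00111×9.49 = 284.6 m²/day.
Hydraulic gradient i = (339.65 − 330.50) / 1470 = 9.15 / 1470 = 0.006224.
Q = Σ(K_i·b_i) · W · i = 284.6 × 643 × 0.006224 = 1139 m³/day.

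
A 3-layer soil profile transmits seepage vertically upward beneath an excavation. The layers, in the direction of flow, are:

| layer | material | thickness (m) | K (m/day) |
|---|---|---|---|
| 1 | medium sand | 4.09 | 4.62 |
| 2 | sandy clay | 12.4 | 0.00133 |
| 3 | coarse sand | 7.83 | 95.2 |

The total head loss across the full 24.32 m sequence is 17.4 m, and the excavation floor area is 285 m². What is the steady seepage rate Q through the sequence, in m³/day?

0.532

Flow is perpendicular to layering, so the layers act in series and the equivalent K is the thickness-weighted harmonic mean.
Total thickness L = 4.09 + 12.4 + 7.83 = 24.32 m.
Σ(b_i/K_i) = 4.09/4.62 + 12.4/0.00133 + 7.83/95.2 = 9324 d.
K_eq = L / Σ(b_i/K_i) = 24.32 / 9324 = 0.002608 m/day.
Q = K_eq · A · (Δh/L) = 0.002608 × 285 × (17.4/24.32) = 0.5318 m³/day.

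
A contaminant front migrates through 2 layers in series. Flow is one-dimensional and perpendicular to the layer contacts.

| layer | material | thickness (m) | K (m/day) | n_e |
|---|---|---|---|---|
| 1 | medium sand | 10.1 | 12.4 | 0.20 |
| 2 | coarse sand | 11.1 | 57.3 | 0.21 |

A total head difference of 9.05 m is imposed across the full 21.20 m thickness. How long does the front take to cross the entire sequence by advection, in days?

With flow normal to the layers, continuity requires the same specific discharge q through every layer.
Σ(b_i/K_i) = 10.1/12.4 + 11.1/57.3 = 1.008 d.
q = Δh / Σ(b_i/K_i) = 9.05 / 1.008 = 8.976 m/day.
In each layer the seepage velocity is v_i = q/n_i, so the layer transit time is t_i = b_i·n_i / q:
  layer 1 (medium sand): t_1 = 10.1 × 0.20 / 8.976 = 0.2250 d
  layer 2 (coarse sand): t_2 = 11.1 × 0.21 / 8.976 = 0.2597 d
Total t = Σ t_i = 0.4847 days.

0.485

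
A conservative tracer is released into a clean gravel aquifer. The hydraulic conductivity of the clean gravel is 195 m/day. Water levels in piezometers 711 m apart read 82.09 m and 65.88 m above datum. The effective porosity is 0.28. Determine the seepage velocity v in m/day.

Hydraulic gradient i = (82.09 − 65.88) / 711 = 16.21 / 711 = 0.02280.
Darcy flux q = K · i = 195.0 × 0.02280 = 4.446 m/day.
Seepage velocity v = q / n_e = 4.446 / 0.28 = 15.88 m/day.

15.9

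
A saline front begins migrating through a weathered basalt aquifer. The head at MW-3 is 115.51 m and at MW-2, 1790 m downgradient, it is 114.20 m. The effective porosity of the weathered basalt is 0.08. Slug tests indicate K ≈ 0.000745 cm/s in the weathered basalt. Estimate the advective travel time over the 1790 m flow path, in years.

Convert K: 0.000745 cm/s × 864 = 0.6437 m/day.
Hydraulic gradient i = (115.51 − 114.20) / 1790 = 1.31 / 1790 = 0.0007318.
Darcy flux q = K · i = 0.6437 × 0.0007318 = 0.0004711 m/day.
Seepage velocity v = q / n_e = 0.0004711 / 0.08 = 0.005888 m/day.
Travel time t = L / v = 1790 / 0.005888 = 3.040e+05 days = 832.3 years.

832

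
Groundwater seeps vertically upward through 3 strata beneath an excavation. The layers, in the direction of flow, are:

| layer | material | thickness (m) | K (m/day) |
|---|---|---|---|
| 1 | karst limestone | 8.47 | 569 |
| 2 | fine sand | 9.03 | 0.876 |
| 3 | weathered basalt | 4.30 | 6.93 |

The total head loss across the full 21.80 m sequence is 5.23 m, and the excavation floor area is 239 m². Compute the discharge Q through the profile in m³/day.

Flow is perpendicular to layering, so the layers act in series and the equivalent K is the thickness-weighted harmonic mean.
Total thickness L = 8.47 + 9.03 + 4.30 = 21.80 m.
Σ(b_i/K_i) = 8.47/569 + 9.03/0.876 + 4.30/6.93 = 10.94 d.
K_eq = L / Σ(b_i/K_i) = 21.80 / 10.94 = 1.992 m/day.
Q = K_eq · A · (Δh/L) = 1.992 × 239 × (5.23/21.80) = 114.2 m³/day.

114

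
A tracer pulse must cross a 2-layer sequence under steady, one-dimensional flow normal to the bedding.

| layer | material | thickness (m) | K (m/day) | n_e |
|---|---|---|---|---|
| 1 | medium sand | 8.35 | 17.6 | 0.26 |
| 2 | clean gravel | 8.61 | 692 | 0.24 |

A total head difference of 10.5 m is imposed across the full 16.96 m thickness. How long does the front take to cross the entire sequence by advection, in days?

With flow normal to the layers, continuity requires the same specific discharge q through every layer.
Σ(b_i/K_i) = 8.35/17.6 + 8.61/692 = 0.4869 d.
q = Δh / Σ(b_i/K_i) = 10.5 / 0.4869 = 21.57 m/day.
In each layer the seepage velocity is v_i = q/n_i, so the layer transit time is t_i = b_i·n_i / q:
  layer 1 (medium sand): t_1 = 8.35 × 0.26 / 21.57 = 0.1007 d
  layer 2 (clean gravel): t_2 = 8.61 × 0.24 / 21.57 = 0.09582 d
Total t = Σ t_i = 0.1965 days.

0.196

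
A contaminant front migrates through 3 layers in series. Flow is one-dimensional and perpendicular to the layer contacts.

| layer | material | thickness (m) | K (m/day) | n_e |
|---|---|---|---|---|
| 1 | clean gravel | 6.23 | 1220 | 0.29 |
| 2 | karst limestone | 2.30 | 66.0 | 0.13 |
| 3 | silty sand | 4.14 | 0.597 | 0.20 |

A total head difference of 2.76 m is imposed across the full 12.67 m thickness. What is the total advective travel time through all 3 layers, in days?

7.41

With flow normal to the layers, continuity requires the same specific discharge q through every layer.
Σ(b_i/K_i) = 6.23/1220 + 2.30/66.0 + 4.14/0.597 = 6.975 d.
q = Δh / Σ(b_i/K_i) = 2.76 / 6.975 = 0.3957 m/day.
In each layer the seepage velocity is v_i = q/n_i, so the layer transit time is t_i = b_i·n_i / q:
  layer 1 (clean gravel): t_1 = 6.23 × 0.29 / 0.3957 = 4.566 d
  layer 2 (karst limestone): t_2 = 2.30 × 0.13 / 0.3957 = 0.7556 d
  layer 3 (silty sand): t_3 = 4.14 × 0.20 / 0.3957 = 2.092 d
Total t = Σ t_i = 7.414 days.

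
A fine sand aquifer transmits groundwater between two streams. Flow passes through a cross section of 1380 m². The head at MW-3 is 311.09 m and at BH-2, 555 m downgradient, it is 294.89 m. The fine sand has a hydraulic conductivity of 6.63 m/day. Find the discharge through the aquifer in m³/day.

Hydraulic gradient i = (311.09 − 294.89) / 555 = 16.2 / 555 = 0.02919.
Darcy's law: Q = K · A · i = 6.630 × 1380 × 0.02919 = 267.1 m³/day.

267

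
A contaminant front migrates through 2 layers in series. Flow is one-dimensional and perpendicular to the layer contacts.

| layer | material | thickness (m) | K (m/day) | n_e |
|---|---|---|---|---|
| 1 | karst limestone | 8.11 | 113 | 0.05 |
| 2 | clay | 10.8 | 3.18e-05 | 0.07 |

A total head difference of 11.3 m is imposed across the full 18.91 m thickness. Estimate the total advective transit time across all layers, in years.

With flow normal to the layers, continuity requires the same specific discharge q through every layer.
Σ(b_i/K_i) = 8.11/113 + 10.8/3.18e-05 = 3.396e+05 d.
q = Δh / Σ(b_i/K_i) = 11.3 / 3.396e+05 = 3.327e-05 m/day.
In each layer the seepage velocity is v_i = q/n_i, so the layer transit time is t_i = b_i·n_i / q:
  layer 1 (karst limestone): t_1 = 8.11 × 0.05 / 3.327e-05 = 12187 d
  layer 2 (clay): t_2 = 10.8 × 0.07 / 3.327e-05 = 22722 d
Total t = Σ t_i = 34909 days = 95.58 years.

95.6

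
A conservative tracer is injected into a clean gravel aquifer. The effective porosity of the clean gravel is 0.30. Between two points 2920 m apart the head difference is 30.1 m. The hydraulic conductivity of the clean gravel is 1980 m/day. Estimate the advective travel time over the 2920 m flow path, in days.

42.9

Hydraulic gradient i = Δh / L = 30.1 / 2920 = 0.01031.
Darcy flux q = K · i = 1980 × 0.01031 = 20.41 m/day.
Seepage velocity v = q / n_e = 20.41 / 0.30 = 68.03 m/day.
Travel time t = L / v = 2920 / 68.03 = 42.92 days.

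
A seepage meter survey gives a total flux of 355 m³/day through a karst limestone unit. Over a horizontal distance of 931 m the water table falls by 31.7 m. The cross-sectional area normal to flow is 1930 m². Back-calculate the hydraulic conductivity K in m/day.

Hydraulic gradient i = Δh / L = 31.7 / 931 = 0.03405.
From Q = K·A·i, K = Q / (A·i) = 355 / (1930 × 0.03405) = 5.402 m/day.

5.40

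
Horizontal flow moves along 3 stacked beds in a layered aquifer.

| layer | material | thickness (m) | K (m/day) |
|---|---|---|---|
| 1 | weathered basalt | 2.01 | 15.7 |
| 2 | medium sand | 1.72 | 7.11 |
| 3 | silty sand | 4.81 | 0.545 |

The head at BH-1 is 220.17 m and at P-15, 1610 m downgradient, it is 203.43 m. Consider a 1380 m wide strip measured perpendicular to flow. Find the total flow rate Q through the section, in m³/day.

Flow is parallel to layering, so each bed carries its own Darcy discharge and the transmissivities add.
Σ(K_i·b_i) = 15.7×2.01 + 7.11×1.72 + 0.545×4.81 = 46.41 m²/day.
Hydraulic gradient i = (220.17 − 203.43) / 1610 = 16.74 / 1610 = 0.01040.
Q = Σ(K_i·b_i) · W · i = 46.41 × 1380 × 0.01040 = 665.9 m³/day.

666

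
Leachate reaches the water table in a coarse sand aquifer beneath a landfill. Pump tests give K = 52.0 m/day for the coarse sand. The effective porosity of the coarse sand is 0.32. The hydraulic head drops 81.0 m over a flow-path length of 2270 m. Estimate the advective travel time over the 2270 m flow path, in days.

Hydraulic gradient i = Δh / L = 81.0 / 2270 = 0.03568.
Darcy flux q = K · i = 52.00 × 0.03568 = 1.856 m/day.
Seepage velocity v = q / n_e = 1.856 / 0.32 = 5.798 m/day.
Travel time t = L / v = 2270 / 5.798 = 391.5 days.

391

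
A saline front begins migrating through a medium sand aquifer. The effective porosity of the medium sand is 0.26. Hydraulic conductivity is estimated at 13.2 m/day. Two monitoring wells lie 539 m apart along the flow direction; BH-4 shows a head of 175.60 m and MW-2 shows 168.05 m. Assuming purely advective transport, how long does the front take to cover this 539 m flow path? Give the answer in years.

2.08

Hydraulic gradient i = (175.60 − 168.05) / 539 = 7.55 / 539 = 0.01401.
Darcy flux q = K · i = 13.20 × 0.01401 = 0.1849 m/day.
Seepage velocity v = q / n_e = 0.1849 / 0.26 = 0.7111 m/day.
Travel time t = L / v = 539 / 0.7111 = 757.9 days = 2.075 years.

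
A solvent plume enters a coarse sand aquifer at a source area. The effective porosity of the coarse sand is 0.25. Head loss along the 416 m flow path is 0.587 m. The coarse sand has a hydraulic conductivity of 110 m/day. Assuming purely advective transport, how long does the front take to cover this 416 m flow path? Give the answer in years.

Hydraulic gradient i = Δh / L = 0.587 / 416 = 0.001411.
Darcy flux q = K · i = 110.0 × 0.001411 = 0.1552 m/day.
Seepage velocity v = q / n_e = 0.1552 / 0.25 = 0.6209 m/day.
Travel time t = L / v = 416 / 0.6209 = 670.0 days = 1.834 years.

1.83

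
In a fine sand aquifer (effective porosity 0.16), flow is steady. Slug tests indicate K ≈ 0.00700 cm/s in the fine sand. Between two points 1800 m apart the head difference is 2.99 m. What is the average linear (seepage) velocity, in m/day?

Convert K: 0.00700 cm/s × 864 = 6.048 m/day.
Hydraulic gradient i = Δh / L = 2.99 / 1800 = 0.001661.
Darcy flux q = K · i = 6.048 × 0.001661 = 0.01005 m/day.
Seepage velocity v = q / n_e = 0.01005 / 0.16 = 0.06279 m/day.

0.0628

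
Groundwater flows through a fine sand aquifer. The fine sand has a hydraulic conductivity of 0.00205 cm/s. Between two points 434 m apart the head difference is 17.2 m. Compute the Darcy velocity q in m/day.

0.0702

Convert K: 0.00205 cm/s × 864 = 1.771 m/day.
Hydraulic gradient i = Δh / L = 17.2 / 434 = 0.03963.
Specific discharge q = K · i = 1.771 × 0.03963 = 0.07020 m/day.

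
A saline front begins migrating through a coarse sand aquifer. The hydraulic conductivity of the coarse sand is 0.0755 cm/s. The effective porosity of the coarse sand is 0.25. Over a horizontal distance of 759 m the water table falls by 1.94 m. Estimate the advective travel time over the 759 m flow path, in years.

3.12

Convert K: 0.0755 cm/s × 864 = 65.23 m/day.
Hydraulic gradient i = Δh / L = 1.94 / 759 = 0.002556.
Darcy flux q = K · i = 65.23 × 0.002556 = 0.1667 m/day.
Seepage velocity v = q / n_e = 0.1667 / 0.25 = 0.6669 m/day.
Travel time t = L / v = 759 / 0.6669 = 1138 days = 3.116 years.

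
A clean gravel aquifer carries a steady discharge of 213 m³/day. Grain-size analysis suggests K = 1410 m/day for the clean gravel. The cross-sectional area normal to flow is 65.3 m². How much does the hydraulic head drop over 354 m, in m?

0.819

From Q = K·A·i, i = Q / (K·A) = 213 / (1410 × 65.30) = 0.002313.
Head loss Δh = i · L = 0.002313 × 354 = 0.8189 m.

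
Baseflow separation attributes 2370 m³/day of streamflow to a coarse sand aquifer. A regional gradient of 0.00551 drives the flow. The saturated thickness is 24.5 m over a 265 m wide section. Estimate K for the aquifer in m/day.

66.2

Cross-sectional area A = 265 × 24.5 = 6492 m².
Hydraulic gradient i = 0.00551.
From Q = K·A·i, K = Q / (A·i) = 2370 / (6492 × 0.005510) = 66.25 m/day.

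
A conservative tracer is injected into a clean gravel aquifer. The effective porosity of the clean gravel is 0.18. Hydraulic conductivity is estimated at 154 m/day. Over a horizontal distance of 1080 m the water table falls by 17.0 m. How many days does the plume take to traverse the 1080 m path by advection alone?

Hydraulic gradient i = Δh / L = 17.0 / 1080 = 0.01574.
Darcy flux q = K · i = 154.0 × 0.01574 = 2.424 m/day.
Seepage velocity v = q / n_e = 2.424 / 0.18 = 13.47 m/day.
Travel time t = L / v = 1080 / 13.47 = 80.20 days.

80.2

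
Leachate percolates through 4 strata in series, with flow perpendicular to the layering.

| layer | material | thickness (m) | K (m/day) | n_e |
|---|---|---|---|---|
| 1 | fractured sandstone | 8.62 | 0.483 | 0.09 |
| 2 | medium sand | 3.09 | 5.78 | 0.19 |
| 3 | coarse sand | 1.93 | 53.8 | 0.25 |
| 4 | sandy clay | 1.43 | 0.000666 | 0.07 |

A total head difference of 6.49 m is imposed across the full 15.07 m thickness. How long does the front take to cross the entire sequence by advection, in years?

1.78

With flow normal to the layers, continuity requires the same specific discharge q through every layer.
Σ(b_i/K_i) = 8.62/0.483 + 3.09/5.78 + 1.93/53.8 + 1.43/0.000666 = 2166 d.
q = Δh / Σ(b_i/K_i) = 6.49 / 2166 = 0.002997 m/day.
In each layer the seepage velocity is v_i = q/n_i, so the layer transit time is t_i = b_i·n_i / q:
  layer 1 (fractured sandstone): t_1 = 8.62 × 0.09 / 0.002997 = 258.9 d
  layer 2 (medium sand): t_2 = 3.09 × 0.19 / 0.002997 = 195.9 d
  layer 3 (coarse sand): t_3 = 1.93 × 0.25 / 0.002997 = 161.0 d
  layer 4 (sandy clay): t_4 = 1.43 × 0.07 / 0.002997 = 33.40 d
Total t = Σ t_i = 649.2 days = 1.777 years.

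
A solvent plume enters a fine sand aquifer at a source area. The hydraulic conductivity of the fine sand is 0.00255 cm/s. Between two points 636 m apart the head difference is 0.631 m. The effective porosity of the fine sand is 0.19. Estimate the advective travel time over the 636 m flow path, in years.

151

Convert K: 0.00255 cm/s × 864 = 2.203 m/day.
Hydraulic gradient i = Δh / L = 0.631 / 636 = 0.0009921.
Darcy flux q = K · i = 2.203 × 0.0009921 = 0.002186 m/day.
Seepage velocity v = q / n_e = 0.002186 / 0.19 = 0.01150 m/day.
Travel time t = L / v = 636 / 0.01150 = 55282 days = 151.4 years.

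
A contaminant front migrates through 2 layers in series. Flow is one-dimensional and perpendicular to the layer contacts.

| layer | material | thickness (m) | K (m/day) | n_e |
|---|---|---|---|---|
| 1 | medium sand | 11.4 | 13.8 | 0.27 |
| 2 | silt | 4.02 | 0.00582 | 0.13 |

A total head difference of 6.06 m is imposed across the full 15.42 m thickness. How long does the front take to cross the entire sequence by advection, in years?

1.12

With flow normal to the layers, continuity requires the same specific discharge q through every layer.
Σ(b_i/K_i) = 11.4/13.8 + 4.02/0.00582 = 691.5 d.
q = Δh / Σ(b_i/K_i) = 6.06 / 691.5 = 0.008763 m/day.
In each layer the seepage velocity is v_i = q/n_i, so the layer transit time is t_i = b_i·n_i / q:
  layer 1 (medium sand): t_1 = 11.4 × 0.27 / 0.008763 = 351.3 d
  layer 2 (silt): t_2 = 4.02 × 0.13 / 0.008763 = 59.64 d
Total t = Σ t_i = 410.9 days = 1.125 years.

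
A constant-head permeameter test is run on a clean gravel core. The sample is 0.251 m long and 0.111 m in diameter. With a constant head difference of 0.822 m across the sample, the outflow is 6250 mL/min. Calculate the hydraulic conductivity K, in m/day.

284

Cross-sectional area A = π·(d/2)² = π × (0.111/2)² = 0.009677 m².
Convert discharge: 6250 mL/min = 0.0001042 m³/s.
Darcy's law rearranged: K = Q·L / (A·Δh) = 0.0001042 × 0.251 / (0.009677 × 0.822) = 0.003287 m/s = 284.0 m/day.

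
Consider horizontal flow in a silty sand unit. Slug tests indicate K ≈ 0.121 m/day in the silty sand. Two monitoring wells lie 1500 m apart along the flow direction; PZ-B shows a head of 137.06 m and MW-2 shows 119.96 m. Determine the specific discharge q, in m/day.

Hydraulic gradient i = (137.06 − 119.96) / 1500 = 17.1 / 1500 = 0.01140.
Specific discharge q = K · i = 0.1210 × 0.01140 = 0.001379 m/day.

0.00138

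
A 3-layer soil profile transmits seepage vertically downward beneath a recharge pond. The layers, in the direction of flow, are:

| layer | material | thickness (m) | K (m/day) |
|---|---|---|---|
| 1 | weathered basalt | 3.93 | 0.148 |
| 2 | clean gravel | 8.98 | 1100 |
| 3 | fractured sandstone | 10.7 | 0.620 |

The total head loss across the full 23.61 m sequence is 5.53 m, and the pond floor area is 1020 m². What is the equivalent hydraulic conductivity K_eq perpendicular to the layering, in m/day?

0.539

Flow is perpendicular to layering, so the layers act in series and the equivalent K is the thickness-weighted harmonic mean.
Total thickness L = 3.93 + 8.98 + 10.7 = 23.61 m.
Σ(b_i/K_i) = 3.93/0.148 + 8.98/1100 + 10.7/0.620 = 43.82 d.
K_eq = L / Σ(b_i/K_i) = 23.61 / 43.82 = 0.5388 m/day.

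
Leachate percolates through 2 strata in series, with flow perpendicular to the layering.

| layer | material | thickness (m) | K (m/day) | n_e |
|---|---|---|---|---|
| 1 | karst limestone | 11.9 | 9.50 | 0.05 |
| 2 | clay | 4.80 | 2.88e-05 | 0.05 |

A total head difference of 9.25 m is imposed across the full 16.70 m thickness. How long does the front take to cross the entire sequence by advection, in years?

41.2

With flow normal to the layers, continuity requires the same specific discharge q through every layer.
Σ(b_i/K_i) = 11.9/9.50 + 4.80/2.88e-05 = 1.667e+05 d.
q = Δh / Σ(b_i/K_i) = 9.25 / 1.667e+05 = 5.550e-05 m/day.
In each layer the seepage velocity is v_i = q/n_i, so the layer transit time is t_i = b_i·n_i / q:
  layer 1 (karst limestone): t_1 = 11.9 × 0.05 / 5.550e-05 = 10721 d
  layer 2 (clay): t_2 = 4.80 × 0.05 / 5.550e-05 = 4324 d
Total t = Σ t_i = 15045 days = 41.19 years.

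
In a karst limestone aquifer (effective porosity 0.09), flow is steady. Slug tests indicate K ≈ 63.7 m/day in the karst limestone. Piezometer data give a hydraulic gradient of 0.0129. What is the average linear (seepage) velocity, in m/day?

9.13

Hydraulic gradient i = 0.0129.
Darcy flux q = K · i = 63.70 × 0.01290 = 0.8217 m/day.
Seepage velocity v = q / n_e = 0.8217 / 0.09 = 9.130 m/day.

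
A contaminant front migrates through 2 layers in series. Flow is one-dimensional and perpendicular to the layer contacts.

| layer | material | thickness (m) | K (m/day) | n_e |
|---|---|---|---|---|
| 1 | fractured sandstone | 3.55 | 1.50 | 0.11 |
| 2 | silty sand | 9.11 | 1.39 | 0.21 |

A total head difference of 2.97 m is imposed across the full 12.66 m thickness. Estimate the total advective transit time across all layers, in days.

6.92

With flow normal to the layers, continuity requires the same specific discharge q through every layer.
Σ(b_i/K_i) = 3.55/1.50 + 9.11/1.39 = 8.921 d.
q = Δh / Σ(b_i/K_i) = 2.97 / 8.921 = 0.3329 m/day.
In each layer the seepage velocity is v_i = q/n_i, so the layer transit time is t_i = b_i·n_i / q:
  layer 1 (fractured sandstone): t_1 = 3.55 × 0.11 / 0.3329 = 1.173 d
  layer 2 (silty sand): t_2 = 9.11 × 0.21 / 0.3329 = 5.746 d
Total t = Σ t_i = 6.919 days.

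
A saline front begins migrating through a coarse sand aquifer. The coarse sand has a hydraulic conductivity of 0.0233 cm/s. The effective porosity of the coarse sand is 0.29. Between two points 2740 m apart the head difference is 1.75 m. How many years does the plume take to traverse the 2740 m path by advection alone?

Convert K: 0.0233 cm/s × 864 = 20.13 m/day.
Hydraulic gradient i = Δh / L = 1.75 / 2740 = 0.0006387.
Darcy flux q = K · i = 20.13 × 0.0006387 = 0.01286 m/day.
Seepage velocity v = q / n_e = 0.01286 / 0.29 = 0.04434 m/day.
Travel time t = L / v = 2740 / 0.04434 = 61800 days = 169.2 years.

169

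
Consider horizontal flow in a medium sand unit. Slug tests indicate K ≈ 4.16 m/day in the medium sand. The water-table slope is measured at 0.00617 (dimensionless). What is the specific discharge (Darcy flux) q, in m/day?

Hydraulic gradient i = 0.00617.
Specific discharge q = K · i = 4.160 × 0.006170 = 0.02567 m/day.

0.0257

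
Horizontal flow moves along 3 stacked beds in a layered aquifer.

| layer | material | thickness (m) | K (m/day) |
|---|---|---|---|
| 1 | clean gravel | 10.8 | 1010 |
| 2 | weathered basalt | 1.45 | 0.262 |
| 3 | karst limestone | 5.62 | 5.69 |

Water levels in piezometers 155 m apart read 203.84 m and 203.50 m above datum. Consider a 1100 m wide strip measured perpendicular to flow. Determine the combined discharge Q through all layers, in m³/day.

26400

Flow is parallel to layering, so each bed carries its own Darcy discharge and the transmissivities add.
Σ(K_i·b_i) = 1010×10.8 + 0.262×1.45 + 5.69×5.62 = 10940 m²/day.
Hydraulic gradient i = (203.84 − 203.50) / 155 = 0.34 / 155 = 0.002194.
Q = Σ(K_i·b_i) · W · i = 10940 × 1100 × 0.002194 = 26398 m³/day.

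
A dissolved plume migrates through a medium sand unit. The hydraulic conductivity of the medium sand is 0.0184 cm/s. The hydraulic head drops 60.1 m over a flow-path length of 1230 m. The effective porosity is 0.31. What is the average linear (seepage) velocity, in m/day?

Convert K: 0.0184 cm/s × 864 = 15.90 m/day.
Hydraulic gradient i = Δh / L = 60.1 / 1230 = 0.04886.
Darcy flux q = K · i = 15.90 × 0.04886 = 0.7768 m/day.
Seepage velocity v = q / n_e = 0.7768 / 0.31 = 2.506 m/day.

2.51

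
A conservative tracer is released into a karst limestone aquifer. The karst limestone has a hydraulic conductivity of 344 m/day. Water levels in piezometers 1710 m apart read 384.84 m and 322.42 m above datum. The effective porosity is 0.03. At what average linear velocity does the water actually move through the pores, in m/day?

419

Hydraulic gradient i = (384.84 − 322.42) / 1710 = 62.42 / 1710 = 0.03650.
Darcy flux q = K · i = 344.0 × 0.03650 = 12.56 m/day.
Seepage velocity v = q / n_e = 12.56 / 0.03 = 418.6 m/day.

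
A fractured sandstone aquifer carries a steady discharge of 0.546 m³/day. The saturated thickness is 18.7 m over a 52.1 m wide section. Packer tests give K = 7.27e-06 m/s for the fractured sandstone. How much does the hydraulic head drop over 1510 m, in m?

Convert K: 7.27e-06 m/s × 86400 = 0.6281 m/day.
Cross-sectional area A = 52.1 × 18.7 = 974.3 m².
From Q = K·A·i, i = Q / (K·A) = 0.546 / (0.6281 × 974.3) = 0.0008922.
Head loss Δh = i · L = 0.0008922 × 1510 = 1.347 m.

1.35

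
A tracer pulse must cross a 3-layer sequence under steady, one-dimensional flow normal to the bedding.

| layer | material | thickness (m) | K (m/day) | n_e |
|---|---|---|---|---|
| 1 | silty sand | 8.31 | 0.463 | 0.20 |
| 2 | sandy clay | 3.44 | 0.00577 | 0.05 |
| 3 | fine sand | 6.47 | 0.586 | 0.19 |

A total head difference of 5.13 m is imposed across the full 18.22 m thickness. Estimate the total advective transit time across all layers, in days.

373

With flow normal to the layers, continuity requires the same specific discharge q through every layer.
Σ(b_i/K_i) = 8.31/0.463 + 3.44/0.00577 + 6.47/0.586 = 625.2 d.
q = Δh / Σ(b_i/K_i) = 5.13 / 625.2 = 0.008206 m/day.
In each layer the seepage velocity is v_i = q/n_i, so the layer transit time is t_i = b_i·n_i / q:
  layer 1 (silty sand): t_1 = 8.31 × 0.20 / 0.008206 = 202.5 d
  layer 2 (sandy clay): t_2 = 3.44 × 0.05 / 0.008206 = 20.96 d
  layer 3 (fine sand): t_3 = 6.47 × 0.19 / 0.008206 = 149.8 d
Total t = Σ t_i = 373.3 days.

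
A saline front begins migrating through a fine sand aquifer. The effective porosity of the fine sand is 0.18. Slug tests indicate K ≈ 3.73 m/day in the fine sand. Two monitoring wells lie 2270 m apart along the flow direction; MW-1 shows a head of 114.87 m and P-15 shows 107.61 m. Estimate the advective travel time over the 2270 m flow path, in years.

93.8

Hydraulic gradient i = (114.87 − 107.61) / 2270 = 7.26 / 2270 = 0.003198.
Darcy flux q = K · i = 3.730 × 0.003198 = 0.01193 m/day.
Seepage velocity v = q / n_e = 0.01193 / 0.18 = 0.06627 m/day.
Travel time t = L / v = 2270 / 0.06627 = 34251 days = 93.78 years.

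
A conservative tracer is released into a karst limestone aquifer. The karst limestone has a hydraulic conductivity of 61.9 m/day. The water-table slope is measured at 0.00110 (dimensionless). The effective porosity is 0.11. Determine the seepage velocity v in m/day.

Hydraulic gradient i = 0.00110.
Darcy flux q = K · i = 61.90 × 0.001100 = 0.06809 m/day.
Seepage velocity v = q / n_e = 0.06809 / 0.11 = 0.6190 m/day.

0.619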